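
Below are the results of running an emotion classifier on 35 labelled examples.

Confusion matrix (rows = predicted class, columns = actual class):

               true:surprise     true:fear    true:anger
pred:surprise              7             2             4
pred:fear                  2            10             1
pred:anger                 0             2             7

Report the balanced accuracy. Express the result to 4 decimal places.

0.6918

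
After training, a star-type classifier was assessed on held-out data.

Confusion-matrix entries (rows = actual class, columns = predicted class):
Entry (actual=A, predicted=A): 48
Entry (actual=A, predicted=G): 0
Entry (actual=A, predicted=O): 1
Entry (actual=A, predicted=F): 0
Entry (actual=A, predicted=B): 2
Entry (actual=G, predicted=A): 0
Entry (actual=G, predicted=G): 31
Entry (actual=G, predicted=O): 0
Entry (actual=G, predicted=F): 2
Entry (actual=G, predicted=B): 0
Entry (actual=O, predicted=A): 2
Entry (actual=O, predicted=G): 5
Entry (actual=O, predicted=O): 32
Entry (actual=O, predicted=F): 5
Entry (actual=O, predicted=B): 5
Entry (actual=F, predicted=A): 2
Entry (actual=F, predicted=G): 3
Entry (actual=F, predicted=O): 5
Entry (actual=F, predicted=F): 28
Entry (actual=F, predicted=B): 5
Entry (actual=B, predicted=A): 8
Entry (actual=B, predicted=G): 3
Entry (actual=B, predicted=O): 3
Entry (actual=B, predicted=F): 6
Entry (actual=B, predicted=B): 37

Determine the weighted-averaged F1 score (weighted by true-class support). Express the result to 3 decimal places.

0.750

Per-class F1 score (2·TP/(2·TP+FP+FN)):
  A: TP=48, FP=0+2+2+8=12, FN=0+1+0+2=3 → 96/111 = 0.8649
  G: TP=31, FP=0+5+3+3=11, FN=0+0+2+0=2 → 62/75 = 0.8267
  O: TP=32, FP=1+0+5+3=9, FN=2+5+5+5=17 → 64/90 = 0.7111
  F: TP=28, FP=0+2+5+6=13, FN=2+3+5+5=15 → 56/84 = 0.6667
  B: TP=37, FP=2+0+5+5=12, FN=8+3+3+6=20 → 74/106 = 0.6981
Weighted-F1 score = Σ (supportᵢ/N)·F1 scoreᵢ with N=233: (51/233)·0.8649 + (33/233)·0.8267 + (49/233)·0.7111 + (43/233)·0.6667 + (57/233)·0.6981 = 0.750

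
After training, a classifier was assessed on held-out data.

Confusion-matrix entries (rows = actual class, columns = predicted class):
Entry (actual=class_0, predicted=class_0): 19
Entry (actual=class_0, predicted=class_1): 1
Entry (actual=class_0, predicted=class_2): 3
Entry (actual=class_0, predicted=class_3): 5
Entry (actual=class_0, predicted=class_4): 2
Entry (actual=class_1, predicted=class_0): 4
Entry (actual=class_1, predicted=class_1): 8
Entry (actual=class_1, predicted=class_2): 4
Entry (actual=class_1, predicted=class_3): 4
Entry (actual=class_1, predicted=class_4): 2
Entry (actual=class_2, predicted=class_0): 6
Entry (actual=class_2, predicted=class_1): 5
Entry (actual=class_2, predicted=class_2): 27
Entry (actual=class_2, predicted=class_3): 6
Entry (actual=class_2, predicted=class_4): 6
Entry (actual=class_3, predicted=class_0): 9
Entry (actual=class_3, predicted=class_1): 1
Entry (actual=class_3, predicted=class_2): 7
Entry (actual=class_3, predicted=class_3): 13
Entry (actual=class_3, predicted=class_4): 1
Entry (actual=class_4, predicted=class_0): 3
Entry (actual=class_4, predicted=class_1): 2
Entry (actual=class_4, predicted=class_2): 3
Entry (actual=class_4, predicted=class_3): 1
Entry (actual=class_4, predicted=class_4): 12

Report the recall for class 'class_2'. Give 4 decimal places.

0.5400

recall = TP/(TP+FN).
class_2: TP=27, FN=6+5+6+6=23 → 27/50 = 0.54000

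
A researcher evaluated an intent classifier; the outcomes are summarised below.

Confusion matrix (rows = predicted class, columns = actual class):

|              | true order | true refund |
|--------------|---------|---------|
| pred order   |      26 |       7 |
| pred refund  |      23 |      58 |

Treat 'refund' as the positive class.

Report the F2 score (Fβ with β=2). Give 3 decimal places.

0.850

Fβ = (1+β²)·TP / ((1+β²)·TP + β²·FN + FP), with β²=4
= 5·58 / (5·58 + 4·7 + 23) = 0.850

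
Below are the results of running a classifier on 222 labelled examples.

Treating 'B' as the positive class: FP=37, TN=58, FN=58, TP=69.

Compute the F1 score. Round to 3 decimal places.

0.592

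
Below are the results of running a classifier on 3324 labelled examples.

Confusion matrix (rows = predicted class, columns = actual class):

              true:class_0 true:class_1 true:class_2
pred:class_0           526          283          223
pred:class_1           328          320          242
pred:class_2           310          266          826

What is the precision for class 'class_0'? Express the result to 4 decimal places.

0.5097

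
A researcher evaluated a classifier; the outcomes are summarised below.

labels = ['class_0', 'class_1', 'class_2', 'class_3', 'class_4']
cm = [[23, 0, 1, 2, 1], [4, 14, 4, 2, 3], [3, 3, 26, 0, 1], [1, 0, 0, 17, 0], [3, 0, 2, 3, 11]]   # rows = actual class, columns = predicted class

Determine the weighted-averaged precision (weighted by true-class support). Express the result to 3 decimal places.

Per-class precision (TP/(TP+FP)):
  class_0: TP=23, FP=4+3+1+3=11 → 23/34 = 0.6765
  class_1: TP=14, FP=0+3+0+0=3 → 14/17 = 0.8235
  class_2: TP=26, FP=1+4+0+2=7 → 26/33 = 0.7879
  class_3: TP=17, FP=2+2+0+3=7 → 17/24 = 0.7083
  class_4: TP=11, FP=1+3+1+0=5 → 11/16 = 0.6875
Weighted-precision = Σ (supportᵢ/N)·precisionᵢ with N=124: (27/124)·0.6765 + (27/124)·0.8235 + (33/124)·0.7879 + (18/124)·0.7083 + (19/124)·0.6875 = 0.744

0.744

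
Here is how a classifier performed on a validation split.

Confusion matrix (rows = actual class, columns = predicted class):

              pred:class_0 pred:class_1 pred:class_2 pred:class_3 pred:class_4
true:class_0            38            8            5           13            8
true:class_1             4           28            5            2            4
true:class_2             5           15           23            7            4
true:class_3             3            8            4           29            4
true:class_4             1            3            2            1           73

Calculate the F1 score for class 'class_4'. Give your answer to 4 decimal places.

Treat 'class_4' as positive and all other classes as negative.
F1 score = 2·TP/(2·TP+FP+FN).
class_4: TP=73, FP=8+4+4+4=20, FN=1+3+2+1=7 → 146/173 = 0.84393

0.8439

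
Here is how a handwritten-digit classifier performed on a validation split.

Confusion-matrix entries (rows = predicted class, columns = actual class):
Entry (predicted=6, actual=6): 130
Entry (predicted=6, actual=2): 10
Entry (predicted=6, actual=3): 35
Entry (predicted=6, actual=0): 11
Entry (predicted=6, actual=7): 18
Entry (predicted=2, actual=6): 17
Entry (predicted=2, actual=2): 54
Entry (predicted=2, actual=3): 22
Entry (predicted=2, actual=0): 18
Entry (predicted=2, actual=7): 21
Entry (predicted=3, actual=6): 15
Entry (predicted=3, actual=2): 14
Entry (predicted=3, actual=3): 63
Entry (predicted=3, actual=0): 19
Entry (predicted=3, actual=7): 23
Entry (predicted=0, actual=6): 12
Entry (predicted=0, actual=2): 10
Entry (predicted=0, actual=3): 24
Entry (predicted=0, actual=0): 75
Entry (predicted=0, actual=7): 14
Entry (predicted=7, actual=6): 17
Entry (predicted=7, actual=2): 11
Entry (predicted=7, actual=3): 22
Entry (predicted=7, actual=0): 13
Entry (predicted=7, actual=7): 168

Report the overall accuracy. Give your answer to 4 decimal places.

Accuracy = trace / total = (130+54+63+75+168=490) / 836 = 490/836 = 0.5861

0.5861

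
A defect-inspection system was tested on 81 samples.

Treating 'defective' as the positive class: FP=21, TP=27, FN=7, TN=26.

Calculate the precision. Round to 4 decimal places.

Precision = TP/(TP+FP) = 27/(27+21) = 27/48 = 0.5625

0.5625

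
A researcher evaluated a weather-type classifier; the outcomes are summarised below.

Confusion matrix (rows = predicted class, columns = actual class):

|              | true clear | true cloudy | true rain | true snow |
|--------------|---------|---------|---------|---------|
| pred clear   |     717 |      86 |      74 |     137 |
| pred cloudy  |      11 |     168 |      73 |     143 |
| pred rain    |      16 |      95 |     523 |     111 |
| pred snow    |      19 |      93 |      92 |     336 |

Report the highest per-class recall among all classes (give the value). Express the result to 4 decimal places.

Per-class recall (TP/(TP+FN)):
  clear: TP=717, FN=11+16+19=46 → 717/763 = 0.93971
  cloudy: TP=168, FN=86+95+93=274 → 168/442 = 0.38009
  rain: TP=523, FN=74+73+92=239 → 523/762 = 0.68635
  snow: TP=336, FN=137+143+111=391 → 336/727 = 0.46217
Highest is class 'clear' with recall = 0.9397.

0.9397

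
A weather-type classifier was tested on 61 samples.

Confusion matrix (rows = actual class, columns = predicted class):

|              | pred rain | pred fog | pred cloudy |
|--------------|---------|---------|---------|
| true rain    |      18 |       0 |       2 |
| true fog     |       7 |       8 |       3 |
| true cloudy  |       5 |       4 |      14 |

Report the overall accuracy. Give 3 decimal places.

0.656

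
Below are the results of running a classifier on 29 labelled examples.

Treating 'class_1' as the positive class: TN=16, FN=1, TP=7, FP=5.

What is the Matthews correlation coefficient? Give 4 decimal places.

0.5780

MCC = (TP·TN − FP·FN) / √((TP+FP)(TP+FN)(TN+FP)(TN+FN))
Numerator = 7·16 − 5·1 = 107
Denominator = √(12·8·21·17) = √34272 = 185.1270
MCC = 107 / 185.1270 = 0.5780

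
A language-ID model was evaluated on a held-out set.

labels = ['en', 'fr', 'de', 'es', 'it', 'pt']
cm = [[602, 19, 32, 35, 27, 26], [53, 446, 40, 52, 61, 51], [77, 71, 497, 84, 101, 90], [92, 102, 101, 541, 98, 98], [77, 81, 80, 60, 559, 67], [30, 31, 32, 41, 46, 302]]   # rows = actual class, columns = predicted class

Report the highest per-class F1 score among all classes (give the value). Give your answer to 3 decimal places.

Per-class F1 score (2·TP/(2·TP+FP+FN)):
  en: TP=602, FP=53+77+92+77+30=329, FN=19+32+35+27+26=139 → 1204/1672 = 0.7201
  fr: TP=446, FP=19+71+102+81+31=304, FN=53+40+52+61+51=257 → 892/1453 = 0.6139
  de: TP=497, FP=32+40+101+80+32=285, FN=77+71+84+101+90=423 → 994/1702 = 0.5840
  es: TP=541, FP=35+52+84+60+41=272, FN=92+102+101+98+98=491 → 1082/1845 = 0.5864
  it: TP=559, FP=27+61+101+98+46=333, FN=77+81+80+60+67=365 → 1118/1816 = 0.6156
  pt: TP=302, FP=26+51+90+98+67=332, FN=30+31+32+41+46=180 → 604/1116 = 0.5412
Highest is class 'en' with F1 score = 0.720.

0.720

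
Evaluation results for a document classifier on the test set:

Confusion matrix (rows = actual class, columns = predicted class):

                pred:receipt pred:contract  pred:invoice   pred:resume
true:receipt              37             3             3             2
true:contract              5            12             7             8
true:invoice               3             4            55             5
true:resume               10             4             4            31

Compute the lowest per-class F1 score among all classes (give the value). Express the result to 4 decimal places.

0.4364

Per-class F1 score (2·TP/(2·TP+FP+FN)):
  receipt: TP=37, FP=5+3+10=18, FN=3+3+2=8 → 74/100 = 0.74000
  contract: TP=12, FP=3+4+4=11, FN=5+7+8=20 → 24/55 = 0.43636
  invoice: TP=55, FP=3+7+4=14, FN=3+4+5=12 → 110/136 = 0.80882
  resume: TP=31, FP=2+8+5=15, FN=10+4+4=18 → 62/95 = 0.65263
Lowest is class 'contract' with F1 score = 0.4364.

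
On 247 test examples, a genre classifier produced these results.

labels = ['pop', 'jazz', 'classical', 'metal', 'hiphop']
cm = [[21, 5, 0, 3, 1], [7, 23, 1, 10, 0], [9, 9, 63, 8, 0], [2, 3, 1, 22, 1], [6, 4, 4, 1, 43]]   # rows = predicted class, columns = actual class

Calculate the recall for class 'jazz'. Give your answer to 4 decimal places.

0.5227

recall = TP/(TP+FN).
jazz: TP=23, FN=5+9+3+4=21 → 23/44 = 0.52273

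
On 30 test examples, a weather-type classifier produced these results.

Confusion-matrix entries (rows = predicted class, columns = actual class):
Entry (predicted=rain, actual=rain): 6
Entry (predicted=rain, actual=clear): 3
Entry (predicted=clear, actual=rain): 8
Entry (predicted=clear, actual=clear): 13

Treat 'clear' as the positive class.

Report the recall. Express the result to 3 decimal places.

0.813

Recall = TP/(TP+FN) = 13/(13+3) = 13/16 = 0.813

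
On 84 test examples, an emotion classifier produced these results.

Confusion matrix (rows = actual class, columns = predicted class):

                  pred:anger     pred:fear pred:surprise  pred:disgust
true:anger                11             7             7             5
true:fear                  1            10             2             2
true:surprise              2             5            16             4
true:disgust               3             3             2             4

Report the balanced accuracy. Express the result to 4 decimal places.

Balanced accuracy = mean of per-class recall.
  anger: recall = 11/30 = 0.36667
  fear: recall = 10/15 = 0.66667
  surprise: recall = 16/27 = 0.59259
  disgust: recall = 4/12 = 0.33333
Mean = (0.36667 + 0.66667 + 0.59259 + 0.33333) / 4 = 0.4898

0.4898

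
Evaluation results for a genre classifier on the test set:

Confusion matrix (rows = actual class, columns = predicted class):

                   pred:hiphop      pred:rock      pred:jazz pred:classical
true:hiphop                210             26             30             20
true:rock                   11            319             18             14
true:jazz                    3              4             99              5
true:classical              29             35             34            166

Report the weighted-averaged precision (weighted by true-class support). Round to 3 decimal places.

Per-class precision (TP/(TP+FP)):
  hiphop: TP=210, FP=11+3+29=43 → 210/253 = 0.8300
  rock: TP=319, FP=26+4+35=65 → 319/384 = 0.8307
  jazz: TP=99, FP=30+18+34=82 → 99/181 = 0.5470
  classical: TP=166, FP=20+14+5=39 → 166/205 = 0.8098
Weighted-precision = Σ (supportᵢ/N)·precisionᵢ with N=1023: (286/1023)·0.8300 + (362/1023)·0.8307 + (111/1023)·0.5470 + (264/1023)·0.8098 = 0.794

0.794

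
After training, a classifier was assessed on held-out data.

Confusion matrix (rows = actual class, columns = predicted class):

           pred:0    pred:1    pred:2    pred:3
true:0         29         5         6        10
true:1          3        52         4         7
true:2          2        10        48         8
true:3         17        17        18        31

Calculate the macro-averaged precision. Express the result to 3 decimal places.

Per-class precision (TP/(TP+FP)):
  0: TP=29, FP=3+2+17=22 → 29/51 = 0.5686
  1: TP=52, FP=5+10+17=32 → 52/84 = 0.6190
  2: TP=48, FP=6+4+18=28 → 48/76 = 0.6316
  3: TP=31, FP=10+7+8=25 → 31/56 = 0.5536
Macro-precision = mean = (0.5686 + 0.6190 + 0.6316 + 0.5536) / 4 = 0.593

0.593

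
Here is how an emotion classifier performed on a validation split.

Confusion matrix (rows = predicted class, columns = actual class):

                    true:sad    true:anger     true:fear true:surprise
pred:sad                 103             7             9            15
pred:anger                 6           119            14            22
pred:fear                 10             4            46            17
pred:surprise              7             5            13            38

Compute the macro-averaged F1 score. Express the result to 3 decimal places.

0.666

Per-class F1 score (2·TP/(2·TP+FP+FN)):
  sad: TP=103, FP=7+9+15=31, FN=6+10+7=23 → 206/260 = 0.7923
  anger: TP=119, FP=6+14+22=42, FN=7+4+5=16 → 238/296 = 0.8041
  fear: TP=46, FP=10+4+17=31, FN=9+14+13=36 → 92/159 = 0.5786
  surprise: TP=38, FP=7+5+13=25, FN=15+22+17=54 → 76/155 = 0.4903
Macro-F1 score = mean = (0.7923 + 0.8041 + 0.5786 + 0.4903) / 4 = 0.666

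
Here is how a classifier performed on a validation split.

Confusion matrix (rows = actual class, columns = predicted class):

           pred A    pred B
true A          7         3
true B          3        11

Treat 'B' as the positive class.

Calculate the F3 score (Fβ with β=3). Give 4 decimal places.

Fβ = (1+β²)·TP / ((1+β²)·TP + β²·FN + FP), with β²=9
= 10·11 / (10·11 + 9·3 + 3) = 0.7857

0.7857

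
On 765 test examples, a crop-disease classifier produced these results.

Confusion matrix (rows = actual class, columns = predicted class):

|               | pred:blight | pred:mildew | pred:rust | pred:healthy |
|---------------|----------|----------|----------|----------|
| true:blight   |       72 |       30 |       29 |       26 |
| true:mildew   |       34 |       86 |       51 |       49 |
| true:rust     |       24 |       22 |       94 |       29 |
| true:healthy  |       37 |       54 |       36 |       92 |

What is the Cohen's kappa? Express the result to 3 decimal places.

0.265

Observed agreement pₒ = trace/N = 344/765 = 0.4497
Expected agreement pₑ = Σ (rowᵢ·colᵢ)/N² = (157·167 + 220·192 + 169·210 + 219·196)/765² = 0.2510
κ = (pₒ − pₑ)/(1 − pₑ) = (0.4497 − 0.2510)/(1 − 0.2510) = 0.265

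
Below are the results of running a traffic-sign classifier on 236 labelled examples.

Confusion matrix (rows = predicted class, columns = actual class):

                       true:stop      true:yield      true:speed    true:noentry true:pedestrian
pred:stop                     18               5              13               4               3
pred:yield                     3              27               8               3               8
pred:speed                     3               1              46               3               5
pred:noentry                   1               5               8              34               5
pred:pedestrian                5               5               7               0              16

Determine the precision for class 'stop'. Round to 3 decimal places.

precision = TP/(TP+FP).
stop: TP=18, FP=5+13+4+3=25 → 18/43 = 0.4186

0.419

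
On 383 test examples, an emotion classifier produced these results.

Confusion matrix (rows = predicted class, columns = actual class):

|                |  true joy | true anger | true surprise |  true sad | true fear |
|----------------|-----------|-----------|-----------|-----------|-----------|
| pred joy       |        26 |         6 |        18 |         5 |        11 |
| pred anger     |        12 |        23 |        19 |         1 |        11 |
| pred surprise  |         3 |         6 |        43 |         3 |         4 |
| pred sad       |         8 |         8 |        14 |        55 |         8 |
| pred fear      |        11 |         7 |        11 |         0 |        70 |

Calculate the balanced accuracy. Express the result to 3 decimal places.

0.567

Balanced accuracy = mean of per-class recall.
  joy: recall = 26/60 = 0.4333
  anger: recall = 23/50 = 0.4600
  surprise: recall = 43/105 = 0.4095
  sad: recall = 55/64 = 0.8594
  fear: recall = 70/104 = 0.6731
Mean = (0.4333 + 0.4600 + 0.4095 + 0.8594 + 0.6731) / 5 = 0.567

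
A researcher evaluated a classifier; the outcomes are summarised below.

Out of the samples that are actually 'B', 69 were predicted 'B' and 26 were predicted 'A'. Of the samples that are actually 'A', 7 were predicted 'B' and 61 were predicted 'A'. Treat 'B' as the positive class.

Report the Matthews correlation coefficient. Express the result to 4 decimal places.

MCC = (TP·TN − FP·FN) / √((TP+FP)(TP+FN)(TN+FP)(TN+FN))
Numerator = 69·61 − 7·26 = 4027
Denominator = √(76·95·68·87) = √42713520 = 6535.5581
MCC = 4027 / 6535.5581 = 0.6162

0.6162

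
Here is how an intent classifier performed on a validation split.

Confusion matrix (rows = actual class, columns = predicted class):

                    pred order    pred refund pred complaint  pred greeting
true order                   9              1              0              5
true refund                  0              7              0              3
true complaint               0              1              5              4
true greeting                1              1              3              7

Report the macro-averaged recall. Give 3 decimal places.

Per-class recall (TP/(TP+FN)):
  order: TP=9, FN=1+0+5=6 → 9/15 = 0.6000
  refund: TP=7, FN=0+0+3=3 → 7/10 = 0.7000
  complaint: TP=5, FN=0+1+4=5 → 5/10 = 0.5000
  greeting: TP=7, FN=1+1+3=5 → 7/12 = 0.5833
Macro-recall = mean = (0.6000 + 0.7000 + 0.5000 + 0.5833) / 4 = 0.596

0.596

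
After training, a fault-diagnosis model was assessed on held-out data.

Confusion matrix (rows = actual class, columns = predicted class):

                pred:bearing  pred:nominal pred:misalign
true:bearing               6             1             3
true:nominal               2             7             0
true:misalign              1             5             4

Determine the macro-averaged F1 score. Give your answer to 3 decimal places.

0.580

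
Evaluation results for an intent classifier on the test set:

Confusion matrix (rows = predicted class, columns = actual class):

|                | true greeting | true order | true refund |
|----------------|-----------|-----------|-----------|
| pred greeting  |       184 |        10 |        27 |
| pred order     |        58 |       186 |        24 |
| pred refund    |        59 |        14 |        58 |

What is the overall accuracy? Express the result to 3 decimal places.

0.690

Accuracy = trace / total = (184+186+58=428) / 620 = 428/620 = 0.690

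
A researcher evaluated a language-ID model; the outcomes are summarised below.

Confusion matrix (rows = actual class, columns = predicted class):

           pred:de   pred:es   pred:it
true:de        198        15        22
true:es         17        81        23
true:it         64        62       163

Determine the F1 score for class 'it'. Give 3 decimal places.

0.656

F1 score = 2·TP/(2·TP+FP+FN).
it: TP=163, FP=22+23=45, FN=64+62=126 → 326/497 = 0.6559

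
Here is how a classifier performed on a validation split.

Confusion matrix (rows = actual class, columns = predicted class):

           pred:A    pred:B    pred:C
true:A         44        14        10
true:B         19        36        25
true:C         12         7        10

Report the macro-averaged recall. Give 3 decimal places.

Per-class recall (TP/(TP+FN)):
  A: TP=44, FN=14+10=24 → 44/68 = 0.6471
  B: TP=36, FN=19+25=44 → 36/80 = 0.4500
  C: TP=10, FN=12+7=19 → 10/29 = 0.3448
Macro-recall = mean = (0.6471 + 0.4500 + 0.3448) / 3 = 0.481

0.481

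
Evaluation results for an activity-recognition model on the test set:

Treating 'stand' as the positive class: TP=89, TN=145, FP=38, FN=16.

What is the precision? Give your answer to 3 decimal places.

0.701

Precision = TP/(TP+FP) = 89/(89+38) = 89/127 = 0.701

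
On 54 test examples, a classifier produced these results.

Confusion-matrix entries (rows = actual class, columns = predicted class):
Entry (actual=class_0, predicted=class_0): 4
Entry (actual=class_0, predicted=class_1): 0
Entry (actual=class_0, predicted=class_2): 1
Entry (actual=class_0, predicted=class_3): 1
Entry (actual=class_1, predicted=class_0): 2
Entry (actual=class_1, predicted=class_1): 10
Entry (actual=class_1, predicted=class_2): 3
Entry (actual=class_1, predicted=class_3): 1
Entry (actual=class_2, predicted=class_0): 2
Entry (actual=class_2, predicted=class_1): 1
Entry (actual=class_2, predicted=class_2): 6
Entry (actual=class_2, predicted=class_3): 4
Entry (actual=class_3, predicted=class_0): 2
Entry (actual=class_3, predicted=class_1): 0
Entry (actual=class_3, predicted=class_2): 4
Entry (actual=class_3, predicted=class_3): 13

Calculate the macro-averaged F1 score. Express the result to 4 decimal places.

Per-class F1 score (2·TP/(2·TP+FP+FN)):
  class_0: TP=4, FP=2+2+2=6, FN=0+1+1=2 → 8/16 = 0.50000
  class_1: TP=10, FP=0+1+0=1, FN=2+3+1=6 → 20/27 = 0.74074
  class_2: TP=6, FP=1+3+4=8, FN=2+1+4=7 → 12/27 = 0.44444
  class_3: TP=13, FP=1+1+4=6, FN=2+0+4=6 → 26/38 = 0.68421
Macro-F1 score = mean = (0.50000 + 0.74074 + 0.44444 + 0.68421) / 4 = 0.5923

0.5923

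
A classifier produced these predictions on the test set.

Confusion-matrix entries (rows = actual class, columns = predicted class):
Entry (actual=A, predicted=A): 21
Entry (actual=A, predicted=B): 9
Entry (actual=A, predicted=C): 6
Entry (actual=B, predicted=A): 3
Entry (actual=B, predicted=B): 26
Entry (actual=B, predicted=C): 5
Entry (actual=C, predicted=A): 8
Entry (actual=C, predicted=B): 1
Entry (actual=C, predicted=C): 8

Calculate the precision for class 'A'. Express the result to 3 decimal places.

0.656

One-vs-rest for 'A': TP = diagonal; FP = other classes predicted 'A'; FN = 'A' predicted as other.
precision = TP/(TP+FP).
A: TP=21, FP=3+8=11 → 21/32 = 0.6563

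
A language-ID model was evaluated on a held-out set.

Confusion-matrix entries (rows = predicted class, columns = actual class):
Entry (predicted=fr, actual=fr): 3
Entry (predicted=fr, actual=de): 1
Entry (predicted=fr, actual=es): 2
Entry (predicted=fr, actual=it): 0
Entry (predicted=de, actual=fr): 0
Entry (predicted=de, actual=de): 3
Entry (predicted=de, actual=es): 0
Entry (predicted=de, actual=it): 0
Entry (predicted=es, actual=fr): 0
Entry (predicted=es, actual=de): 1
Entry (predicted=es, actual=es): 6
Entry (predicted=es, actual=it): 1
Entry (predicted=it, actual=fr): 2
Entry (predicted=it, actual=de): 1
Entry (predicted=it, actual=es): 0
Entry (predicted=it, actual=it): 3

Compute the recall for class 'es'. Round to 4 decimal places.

Treat 'es' as positive and all other classes as negative.
recall = TP/(TP+FN).
es: TP=6, FN=2+0+0=2 → 6/8 = 0.75000

0.7500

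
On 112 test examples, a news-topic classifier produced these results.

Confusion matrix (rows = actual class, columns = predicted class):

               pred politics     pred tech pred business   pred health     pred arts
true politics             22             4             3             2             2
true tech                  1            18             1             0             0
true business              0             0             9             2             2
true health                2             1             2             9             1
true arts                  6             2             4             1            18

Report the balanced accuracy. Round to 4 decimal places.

Balanced accuracy = mean of per-class recall.
  politics: recall = 22/33 = 0.66667
  tech: recall = 18/20 = 0.90000
  business: recall = 9/13 = 0.69231
  health: recall = 9/15 = 0.60000
  arts: recall = 18/31 = 0.58065
Mean = (0.66667 + 0.90000 + 0.69231 + 0.60000 + 0.58065) / 5 = 0.6879

0.6879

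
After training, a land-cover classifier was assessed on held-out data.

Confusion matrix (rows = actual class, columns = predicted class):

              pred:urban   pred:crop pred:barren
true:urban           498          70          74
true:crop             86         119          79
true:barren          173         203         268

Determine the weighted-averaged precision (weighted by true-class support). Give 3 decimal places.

Per-class precision (TP/(TP+FP)):
  urban: TP=498, FP=86+173=259 → 498/757 = 0.6579
  crop: TP=119, FP=70+203=273 → 119/392 = 0.3036
  barren: TP=268, FP=74+79=153 → 268/421 = 0.6366
Weighted-precision = Σ (supportᵢ/N)·precisionᵢ with N=1570: (642/1570)·0.6579 + (284/1570)·0.3036 + (644/1570)·0.6366 = 0.585

0.585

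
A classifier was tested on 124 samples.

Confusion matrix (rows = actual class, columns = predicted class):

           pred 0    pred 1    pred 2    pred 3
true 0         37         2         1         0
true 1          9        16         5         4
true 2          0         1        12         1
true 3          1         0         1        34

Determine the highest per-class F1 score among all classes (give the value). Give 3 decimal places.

0.907

Per-class F1 score (2·TP/(2·TP+FP+FN)):
  0: TP=37, FP=9+0+1=10, FN=2+1+0=3 → 74/87 = 0.8506
  1: TP=16, FP=2+1+0=3, FN=9+5+4=18 → 32/53 = 0.6038
  2: TP=12, FP=1+5+1=7, FN=0+1+1=2 → 24/33 = 0.7273
  3: TP=34, FP=0+4+1=5, FN=1+0+1=2 → 68/75 = 0.9067
Highest is class '3' with F1 score = 0.907.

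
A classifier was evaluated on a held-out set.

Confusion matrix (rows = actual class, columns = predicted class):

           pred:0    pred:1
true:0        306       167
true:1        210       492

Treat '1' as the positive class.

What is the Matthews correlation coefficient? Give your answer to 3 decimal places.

0.344

MCC = (TP·TN − FP·FN) / √((TP+FP)(TP+FN)(TN+FP)(TN+FN))
Numerator = 492·306 − 167·210 = 115482
Denominator = √(659·702·473·516) = √112910250024 = 336021.2047
MCC = 115482 / 336021.2047 = 0.344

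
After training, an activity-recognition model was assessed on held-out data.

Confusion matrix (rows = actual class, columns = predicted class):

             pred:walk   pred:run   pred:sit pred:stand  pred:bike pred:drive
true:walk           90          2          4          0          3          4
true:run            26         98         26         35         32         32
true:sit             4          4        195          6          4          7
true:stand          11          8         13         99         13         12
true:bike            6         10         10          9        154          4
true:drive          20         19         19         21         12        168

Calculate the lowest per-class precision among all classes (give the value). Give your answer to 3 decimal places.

0.573

Per-class precision (TP/(TP+FP)):
  walk: TP=90, FP=26+4+11+6+20=67 → 90/157 = 0.5732
  run: TP=98, FP=2+4+8+10+19=43 → 98/141 = 0.6950
  sit: TP=195, FP=4+26+13+10+19=72 → 195/267 = 0.7303
  stand: TP=99, FP=0+35+6+9+21=71 → 99/170 = 0.5824
  bike: TP=154, FP=3+32+4+13+12=64 → 154/218 = 0.7064
  drive: TP=168, FP=4+32+7+12+4=59 → 168/227 = 0.7401
Lowest is class 'walk' with precision = 0.573.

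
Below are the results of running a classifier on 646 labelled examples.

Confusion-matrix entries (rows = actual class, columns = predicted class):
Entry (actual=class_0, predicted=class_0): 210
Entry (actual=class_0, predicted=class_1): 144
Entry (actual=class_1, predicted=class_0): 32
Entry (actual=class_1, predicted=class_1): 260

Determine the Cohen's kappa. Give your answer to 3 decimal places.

0.468

Observed agreement pₒ = trace/N = 470/646 = 0.7276
Expected agreement pₑ = Σ (rowᵢ·colᵢ)/N² = (354·242 + 292·404)/646² = 0.4880
κ = (pₒ − pₑ)/(1 − pₑ) = (0.7276 − 0.4880)/(1 − 0.4880) = 0.468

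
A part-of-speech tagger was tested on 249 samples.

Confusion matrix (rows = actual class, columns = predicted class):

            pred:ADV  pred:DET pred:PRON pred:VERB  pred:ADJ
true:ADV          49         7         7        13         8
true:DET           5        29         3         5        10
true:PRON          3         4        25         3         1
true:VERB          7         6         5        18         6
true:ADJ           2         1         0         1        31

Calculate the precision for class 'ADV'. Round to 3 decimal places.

0.742

Take TP from the diagonal, FP from the rest of the 'ADV' prediction marginal, FN from the rest of the 'ADV' actual marginal.
precision = TP/(TP+FP).
ADV: TP=49, FP=5+3+7+2=17 → 49/66 = 0.7424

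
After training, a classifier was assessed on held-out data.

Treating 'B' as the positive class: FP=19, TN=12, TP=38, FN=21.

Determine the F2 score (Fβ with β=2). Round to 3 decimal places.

0.648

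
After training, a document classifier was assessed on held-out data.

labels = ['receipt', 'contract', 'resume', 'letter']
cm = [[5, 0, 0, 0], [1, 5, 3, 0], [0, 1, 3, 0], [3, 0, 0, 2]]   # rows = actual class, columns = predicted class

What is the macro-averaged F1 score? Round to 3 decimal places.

Per-class F1 score (2·TP/(2·TP+FP+FN)):
  receipt: TP=5, FP=1+0+3=4, FN=0+0+0=0 → 10/14 = 0.7143
  contract: TP=5, FP=0+1+0=1, FN=1+3+0=4 → 10/15 = 0.6667
  resume: TP=3, FP=0+3+0=3, FN=0+1+0=1 → 6/10 = 0.6000
  letter: TP=2, FP=0+0+0=0, FN=3+0+0=3 → 4/7 = 0.5714
Macro-F1 score = mean = (0.7143 + 0.6667 + 0.6000 + 0.5714) / 4 = 0.638

0.638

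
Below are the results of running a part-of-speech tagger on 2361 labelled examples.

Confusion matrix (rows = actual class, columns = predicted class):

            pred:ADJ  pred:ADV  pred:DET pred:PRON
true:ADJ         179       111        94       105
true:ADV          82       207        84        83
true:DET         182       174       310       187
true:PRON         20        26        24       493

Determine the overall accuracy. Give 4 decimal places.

0.5036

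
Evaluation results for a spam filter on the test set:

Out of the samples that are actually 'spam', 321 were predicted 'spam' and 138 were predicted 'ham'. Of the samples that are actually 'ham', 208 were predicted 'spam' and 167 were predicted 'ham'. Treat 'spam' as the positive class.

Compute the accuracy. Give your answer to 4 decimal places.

Accuracy = (TP+TN)/N = (321+167)/834 = 0.5851

0.5851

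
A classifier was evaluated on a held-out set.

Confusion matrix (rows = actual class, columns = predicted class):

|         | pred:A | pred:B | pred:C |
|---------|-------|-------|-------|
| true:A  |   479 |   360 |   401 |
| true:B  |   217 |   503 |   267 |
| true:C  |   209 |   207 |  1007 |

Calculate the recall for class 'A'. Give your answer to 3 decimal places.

Take TP from the diagonal, FP from the rest of the 'A' prediction marginal, FN from the rest of the 'A' actual marginal.
recall = TP/(TP+FN).
A: TP=479, FN=360+401=761 → 479/1240 = 0.3863

0.386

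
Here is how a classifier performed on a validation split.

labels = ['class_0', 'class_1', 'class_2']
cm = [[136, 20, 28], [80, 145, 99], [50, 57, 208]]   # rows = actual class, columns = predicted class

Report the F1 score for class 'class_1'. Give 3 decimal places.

0.531

Treat 'class_1' as positive and all other classes as negative.
F1 score = 2·TP/(2·TP+FP+FN).
class_1: TP=145, FP=20+57=77, FN=80+99=179 → 290/546 = 0.5311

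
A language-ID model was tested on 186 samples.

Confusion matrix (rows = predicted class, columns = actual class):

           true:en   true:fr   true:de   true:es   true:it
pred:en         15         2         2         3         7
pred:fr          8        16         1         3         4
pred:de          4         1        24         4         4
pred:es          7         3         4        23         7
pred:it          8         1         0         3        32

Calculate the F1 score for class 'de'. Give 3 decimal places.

Treat 'de' as positive and all other classes as negative.
F1 score = 2·TP/(2·TP+FP+FN).
de: TP=24, FP=4+1+4+4=13, FN=2+1+4+0=7 → 48/68 = 0.7059

0.706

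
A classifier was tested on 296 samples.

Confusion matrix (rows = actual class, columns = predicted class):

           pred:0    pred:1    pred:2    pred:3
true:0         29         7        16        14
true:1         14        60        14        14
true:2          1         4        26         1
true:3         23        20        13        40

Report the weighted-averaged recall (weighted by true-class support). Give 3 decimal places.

Per-class recall (TP/(TP+FN)):
  0: TP=29, FN=7+16+14=37 → 29/66 = 0.4394
  1: TP=60, FN=14+14+14=42 → 60/102 = 0.5882
  2: TP=26, FN=1+4+1=6 → 26/32 = 0.8125
  3: TP=40, FN=23+20+13=56 → 40/96 = 0.4167
Weighted-recall = Σ (supportᵢ/N)·recallᵢ with N=296: (66/296)·0.4394 + (102/296)·0.5882 + (32/296)·0.8125 + (96/296)·0.4167 = 0.524

0.524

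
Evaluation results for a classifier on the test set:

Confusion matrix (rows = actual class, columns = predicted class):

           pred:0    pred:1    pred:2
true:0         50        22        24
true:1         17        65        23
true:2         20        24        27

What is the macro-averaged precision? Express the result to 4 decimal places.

Per-class precision (TP/(TP+FP)):
  0: TP=50, FP=17+20=37 → 50/87 = 0.57471
  1: TP=65, FP=22+24=46 → 65/111 = 0.58559
  2: TP=27, FP=24+23=47 → 27/74 = 0.36486
Macro-precision = mean = (0.57471 + 0.58559 + 0.36486) / 3 = 0.5084

0.5084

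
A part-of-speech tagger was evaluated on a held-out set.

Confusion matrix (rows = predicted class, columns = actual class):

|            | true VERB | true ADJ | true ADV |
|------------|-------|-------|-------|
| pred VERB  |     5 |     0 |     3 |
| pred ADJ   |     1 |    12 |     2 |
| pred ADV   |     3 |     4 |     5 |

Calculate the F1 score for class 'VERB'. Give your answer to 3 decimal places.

0.588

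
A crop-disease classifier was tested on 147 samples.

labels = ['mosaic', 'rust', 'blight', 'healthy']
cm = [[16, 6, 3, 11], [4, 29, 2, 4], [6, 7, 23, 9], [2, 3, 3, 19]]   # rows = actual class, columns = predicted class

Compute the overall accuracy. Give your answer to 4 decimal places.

0.5918

Accuracy = trace / total = (16+29+23+19=87) / 147 = 87/147 = 0.5918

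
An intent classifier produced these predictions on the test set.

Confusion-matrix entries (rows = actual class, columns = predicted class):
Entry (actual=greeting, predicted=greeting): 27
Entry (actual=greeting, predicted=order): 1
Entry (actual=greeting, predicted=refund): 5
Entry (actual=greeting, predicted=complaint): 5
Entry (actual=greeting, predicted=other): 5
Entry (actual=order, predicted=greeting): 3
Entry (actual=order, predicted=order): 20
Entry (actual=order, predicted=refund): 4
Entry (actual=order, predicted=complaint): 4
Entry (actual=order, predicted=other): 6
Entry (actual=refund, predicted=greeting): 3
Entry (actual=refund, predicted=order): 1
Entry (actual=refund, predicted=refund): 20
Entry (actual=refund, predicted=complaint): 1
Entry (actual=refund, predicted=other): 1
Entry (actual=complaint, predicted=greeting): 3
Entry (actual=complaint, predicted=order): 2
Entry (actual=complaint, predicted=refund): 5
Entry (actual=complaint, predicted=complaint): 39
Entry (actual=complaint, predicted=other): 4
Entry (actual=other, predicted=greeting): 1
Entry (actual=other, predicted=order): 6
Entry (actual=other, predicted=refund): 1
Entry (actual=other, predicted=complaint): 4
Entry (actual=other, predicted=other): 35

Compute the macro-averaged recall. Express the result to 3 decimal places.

Per-class recall (TP/(TP+FN)):
  greeting: TP=27, FN=1+5+5+5=16 → 27/43 = 0.6279
  order: TP=20, FN=3+4+4+6=17 → 20/37 = 0.5405
  refund: TP=20, FN=3+1+1+1=6 → 20/26 = 0.7692
  complaint: TP=39, FN=3+2+5+4=14 → 39/53 = 0.7358
  other: TP=35, FN=1+6+1+4=12 → 35/47 = 0.7447
Macro-recall = mean = (0.6279 + 0.5405 + 0.7692 + 0.7358 + 0.7447) / 5 = 0.684

0.684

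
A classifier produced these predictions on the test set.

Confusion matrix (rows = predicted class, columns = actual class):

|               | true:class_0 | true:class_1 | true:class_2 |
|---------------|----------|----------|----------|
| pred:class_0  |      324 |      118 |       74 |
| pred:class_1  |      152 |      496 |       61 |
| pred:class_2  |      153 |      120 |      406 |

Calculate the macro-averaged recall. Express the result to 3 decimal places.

Per-class recall (TP/(TP+FN)):
  class_0: TP=324, FN=152+153=305 → 324/629 = 0.5151
  class_1: TP=496, FN=118+120=238 → 496/734 = 0.6757
  class_2: TP=406, FN=74+61=135 → 406/541 = 0.7505
Macro-recall = mean = (0.5151 + 0.6757 + 0.7505) / 3 = 0.647

0.647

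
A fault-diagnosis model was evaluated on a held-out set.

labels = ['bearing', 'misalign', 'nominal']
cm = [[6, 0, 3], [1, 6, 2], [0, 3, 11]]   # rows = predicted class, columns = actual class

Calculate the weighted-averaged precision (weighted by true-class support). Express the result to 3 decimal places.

0.726

Per-class precision (TP/(TP+FP)):
  bearing: TP=6, FP=0+3=3 → 6/9 = 0.6667
  misalign: TP=6, FP=1+2=3 → 6/9 = 0.6667
  nominal: TP=11, FP=0+3=3 → 11/14 = 0.7857
Weighted-precision = Σ (supportᵢ/N)·precisionᵢ with N=32: (7/32)·0.6667 + (9/32)·0.6667 + (16/32)·0.7857 = 0.726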